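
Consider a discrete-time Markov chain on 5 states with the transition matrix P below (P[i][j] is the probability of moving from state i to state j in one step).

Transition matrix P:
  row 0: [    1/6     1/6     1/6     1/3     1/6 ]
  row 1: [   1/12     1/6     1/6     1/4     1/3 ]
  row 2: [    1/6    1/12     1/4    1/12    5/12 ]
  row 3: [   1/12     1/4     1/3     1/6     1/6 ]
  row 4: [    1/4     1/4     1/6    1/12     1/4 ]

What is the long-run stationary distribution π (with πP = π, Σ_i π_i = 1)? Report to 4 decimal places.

Balance equations π_j = Σ_i π_i·P[i][j]:
  π_0 = 1/6·π_0 + 1/12·π_1 + 1/6·π_2 + 1/12·π_3 + 1/4·π_4
  π_1 = 1/6·π_0 + 1/6·π_1 + 1/12·π_2 + 1/4·π_3 + 1/4·π_4
  π_2 = 1/6·π_0 + 1/6·π_1 + 1/4·π_2 + 1/3·π_3 + 1/6·π_4
  π_3 = 1/3·π_0 + 1/4·π_1 + 1/12·π_2 + 1/6·π_3 + 1/12·π_4
  normalize: π_0 + π_1 + π_2 + π_3 + π_4 = 1
Solving the linear system gives exactly π = [3387/21175, 562/3025, 4498/21175, 324/1925, 5792/21175].

π = [0.1600, 0.1858, 0.2124, 0.1683, 0.2735]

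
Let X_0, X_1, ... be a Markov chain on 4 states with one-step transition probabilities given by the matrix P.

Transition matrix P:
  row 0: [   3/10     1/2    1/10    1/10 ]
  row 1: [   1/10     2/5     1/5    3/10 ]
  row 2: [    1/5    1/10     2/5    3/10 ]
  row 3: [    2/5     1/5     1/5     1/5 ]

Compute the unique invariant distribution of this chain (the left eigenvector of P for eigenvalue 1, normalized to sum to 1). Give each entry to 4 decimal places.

Balance equations π_j = Σ_i π_i·P[i][j]:
  π_0 = 3/10·π_0 + 1/10·π_1 + 1/5·π_2 + 2/5·π_3
  π_1 = 1/2·π_0 + 2/5·π_1 + 1/10·π_2 + 1/5·π_3
  π_2 = 1/10·π_0 + 1/5·π_1 + 2/5·π_2 + 1/5·π_3
  normalize: π_0 + π_1 + π_2 + π_3 = 1
Solving the linear system gives exactly π = [26/109, 34/109, 24/109, 25/109].

π = [0.2385, 0.3119, 0.2202, 0.2294]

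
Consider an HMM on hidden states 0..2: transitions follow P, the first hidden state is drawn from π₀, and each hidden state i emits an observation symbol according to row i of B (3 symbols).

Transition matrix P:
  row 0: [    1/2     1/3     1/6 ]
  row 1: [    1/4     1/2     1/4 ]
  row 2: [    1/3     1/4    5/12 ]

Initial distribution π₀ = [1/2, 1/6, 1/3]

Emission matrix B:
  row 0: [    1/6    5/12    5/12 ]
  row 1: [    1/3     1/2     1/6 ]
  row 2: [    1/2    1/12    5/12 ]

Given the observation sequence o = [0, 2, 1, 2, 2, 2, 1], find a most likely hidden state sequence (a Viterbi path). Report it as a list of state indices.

t=0: δ = [8.333e-02, 5.556e-02, 1.667e-01]  (obs o_0=0)
t=1: δ = [2.315e-02, 6.944e-03, 2.894e-02]  ψ = [2, 2, 2]  (obs o_1=2)
t=2: δ = [4.823e-03, 3.858e-03, 1.005e-03]  ψ = [0, 0, 2]  (obs o_2=1)
t=3: δ = [1.005e-03, 3.215e-04, 4.019e-04]  ψ = [0, 1, 1]  (obs o_3=2)
t=4: δ = [2.093e-04, 5.582e-05, 6.977e-05]  ψ = [0, 0, 0]  (obs o_4=2)
t=5: δ = [4.361e-05, 1.163e-05, 1.454e-05]  ψ = [0, 0, 0]  (obs o_5=2)
t=6: δ = [9.085e-06, 7.268e-06, 6.056e-07]  ψ = [0, 0, 0]  (obs o_6=1)
backtrack: best end state = 0; path = [2, 0, 0, 0, 0, 0, 0]

path = [2, 0, 0, 0, 0, 0, 0]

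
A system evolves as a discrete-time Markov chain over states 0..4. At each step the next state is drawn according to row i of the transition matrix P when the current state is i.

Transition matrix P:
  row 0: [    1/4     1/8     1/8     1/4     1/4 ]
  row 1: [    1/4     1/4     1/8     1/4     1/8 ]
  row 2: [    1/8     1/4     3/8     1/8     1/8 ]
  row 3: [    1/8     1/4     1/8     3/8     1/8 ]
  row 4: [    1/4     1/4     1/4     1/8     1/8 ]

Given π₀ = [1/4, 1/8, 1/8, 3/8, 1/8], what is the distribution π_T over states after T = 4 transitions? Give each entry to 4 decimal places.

π = [0.1964, 0.2255, 0.1913, 0.2373, 0.1495]

t=0: π = [0.2500, 0.1250, 0.1250, 0.3750, 0.1250]
t=1: π = [0.1875, 0.2188, 0.1719, 0.2656, 0.1563]
t=2: π = [0.1953, 0.2266, 0.1875, 0.2422, 0.1484]
t=3: π = [0.1963, 0.2256, 0.1904, 0.2383, 0.1494]
t=4: π = [0.1964, 0.2255, 0.1913, 0.2373, 0.1495]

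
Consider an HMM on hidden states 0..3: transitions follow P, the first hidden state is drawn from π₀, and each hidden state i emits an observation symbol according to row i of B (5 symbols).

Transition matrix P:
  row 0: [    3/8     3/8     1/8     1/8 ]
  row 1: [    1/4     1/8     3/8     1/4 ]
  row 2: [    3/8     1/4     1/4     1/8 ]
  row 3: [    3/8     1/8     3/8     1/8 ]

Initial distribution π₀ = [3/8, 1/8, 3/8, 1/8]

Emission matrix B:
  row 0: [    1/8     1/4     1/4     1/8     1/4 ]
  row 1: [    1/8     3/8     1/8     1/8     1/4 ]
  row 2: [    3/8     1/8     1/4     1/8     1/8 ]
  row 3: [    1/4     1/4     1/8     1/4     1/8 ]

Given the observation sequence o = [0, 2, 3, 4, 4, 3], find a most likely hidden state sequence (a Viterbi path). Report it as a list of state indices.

t=0: δ = [4.688e-02, 1.562e-02, 1.406e-01, 3.125e-02]  (obs o_0=0)
t=1: δ = [1.318e-02, 4.395e-03, 8.789e-03, 2.197e-03]  ψ = [2, 2, 2, 2]  (obs o_1=2)
t=2: δ = [6.180e-04, 6.180e-04, 2.747e-04, 4.120e-04]  ψ = [0, 0, 2, 0]  (obs o_2=3)
t=3: δ = [5.794e-05, 5.794e-05, 2.897e-05, 1.931e-05]  ψ = [0, 0, 1, 1]  (obs o_3=4)
t=4: δ = [5.431e-06, 5.431e-06, 2.716e-06, 1.810e-06]  ψ = [0, 0, 1, 1]  (obs o_4=4)
t=5: δ = [2.546e-07, 2.546e-07, 2.546e-07, 3.395e-07]  ψ = [0, 0, 1, 1]  (obs o_5=3)
backtrack: best end state = 3; path = [2, 0, 0, 0, 1, 3]

path = [2, 0, 0, 0, 1, 3]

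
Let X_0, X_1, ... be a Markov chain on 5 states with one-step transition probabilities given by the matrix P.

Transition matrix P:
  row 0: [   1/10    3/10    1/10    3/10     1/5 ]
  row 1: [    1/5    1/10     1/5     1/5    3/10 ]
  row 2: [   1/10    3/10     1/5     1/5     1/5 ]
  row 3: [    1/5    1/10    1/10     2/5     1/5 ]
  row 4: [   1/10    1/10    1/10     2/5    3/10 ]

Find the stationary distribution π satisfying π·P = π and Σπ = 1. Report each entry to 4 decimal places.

π = [0.1484, 0.1553, 0.1284, 0.3284, 0.2395]

Balance equations π_j = Σ_i π_i·P[i][j]:
  π_0 = 1/10·π_0 + 1/5·π_1 + 1/10·π_2 + 1/5·π_3 + 1/10·π_4
  π_1 = 3/10·π_0 + 1/10·π_1 + 3/10·π_2 + 1/10·π_3 + 1/10·π_4
  π_2 = 1/10·π_0 + 1/5·π_1 + 1/5·π_2 + 1/10·π_3 + 1/10·π_4
  π_3 = 3/10·π_0 + 1/5·π_1 + 1/5·π_2 + 2/5·π_3 + 2/5·π_4
  normalize: π_0 + π_1 + π_2 + π_3 + π_4 = 1
Solving the linear system gives exactly π = [649/4374, 151/972, 1123/8748, 2873/8748, 2095/8748].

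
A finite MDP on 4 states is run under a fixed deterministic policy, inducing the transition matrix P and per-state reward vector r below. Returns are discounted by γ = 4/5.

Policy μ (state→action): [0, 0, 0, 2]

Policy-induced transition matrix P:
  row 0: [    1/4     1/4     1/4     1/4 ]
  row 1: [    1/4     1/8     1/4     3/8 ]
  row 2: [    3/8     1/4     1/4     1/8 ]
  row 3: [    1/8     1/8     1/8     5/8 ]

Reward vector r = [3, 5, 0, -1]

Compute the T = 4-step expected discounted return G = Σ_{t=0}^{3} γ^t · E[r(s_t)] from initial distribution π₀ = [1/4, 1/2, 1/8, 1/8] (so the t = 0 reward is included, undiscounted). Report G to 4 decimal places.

G = 5.5640

t=0: π = [0.2500, 0.5000, 0.1250, 0.1250], E[r] = 3.1250, γ^t·E[r] = 3.125000, running G = 3.125000
t=1: π = [0.2500, 0.1719, 0.2344, 0.3438], E[r] = 1.2656, γ^t·E[r] = 1.012500, running G = 4.137500
t=2: π = [0.2363, 0.1855, 0.2070, 0.3711], E[r] = 1.2656, γ^t·E[r] = 0.810000, running G = 4.947500
t=3: π = [0.2295, 0.1804, 0.2036, 0.3865], E[r] = 1.2041, γ^t·E[r] = 0.616500, running G = 5.564000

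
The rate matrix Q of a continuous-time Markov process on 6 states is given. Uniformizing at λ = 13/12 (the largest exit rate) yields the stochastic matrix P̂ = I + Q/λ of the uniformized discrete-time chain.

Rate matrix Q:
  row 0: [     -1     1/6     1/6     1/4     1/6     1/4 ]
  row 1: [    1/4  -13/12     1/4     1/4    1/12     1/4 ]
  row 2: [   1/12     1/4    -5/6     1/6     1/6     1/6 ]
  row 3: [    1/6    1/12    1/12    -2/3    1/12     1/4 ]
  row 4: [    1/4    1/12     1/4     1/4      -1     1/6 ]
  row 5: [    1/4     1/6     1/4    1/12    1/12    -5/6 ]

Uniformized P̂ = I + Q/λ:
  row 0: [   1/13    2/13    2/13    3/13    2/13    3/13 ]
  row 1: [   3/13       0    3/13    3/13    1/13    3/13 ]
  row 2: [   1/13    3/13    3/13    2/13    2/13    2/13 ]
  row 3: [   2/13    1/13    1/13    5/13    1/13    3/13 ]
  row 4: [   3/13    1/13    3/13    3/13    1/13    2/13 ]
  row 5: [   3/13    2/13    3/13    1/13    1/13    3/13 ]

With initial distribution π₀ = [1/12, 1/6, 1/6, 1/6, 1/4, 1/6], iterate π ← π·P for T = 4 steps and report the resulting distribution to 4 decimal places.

t=0: π = [0.0833, 0.1667, 0.1667, 0.1667, 0.2500, 0.1667]
t=1: π = [0.1795, 0.1090, 0.1987, 0.2179, 0.0962, 0.1987]
t=2: π = [0.1558, 0.1282, 0.1834, 0.2184, 0.1060, 0.2081]
t=3: π = [0.1618, 0.1233, 0.1852, 0.2183, 0.1030, 0.2085]
t=4: π = [0.1606, 0.1244, 0.1847, 0.2180, 0.1036, 0.2086]

π = [0.1606, 0.1244, 0.1847, 0.2180, 0.1036, 0.2086]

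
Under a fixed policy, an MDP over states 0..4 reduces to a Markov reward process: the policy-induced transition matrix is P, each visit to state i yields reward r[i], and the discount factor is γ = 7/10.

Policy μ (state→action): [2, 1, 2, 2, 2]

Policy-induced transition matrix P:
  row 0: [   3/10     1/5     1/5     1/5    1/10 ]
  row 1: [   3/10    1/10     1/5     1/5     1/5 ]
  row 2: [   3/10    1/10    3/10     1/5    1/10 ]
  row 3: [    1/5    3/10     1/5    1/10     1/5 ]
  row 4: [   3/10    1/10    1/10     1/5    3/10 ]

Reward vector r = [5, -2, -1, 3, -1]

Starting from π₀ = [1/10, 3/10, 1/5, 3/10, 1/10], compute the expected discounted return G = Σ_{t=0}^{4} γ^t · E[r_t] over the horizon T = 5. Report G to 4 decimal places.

t=0: π = [0.1000, 0.3000, 0.2000, 0.3000, 0.1000], E[r] = 0.5000, γ^t·E[r] = 0.500000, running G = 0.500000
t=1: π = [0.2700, 0.1700, 0.2100, 0.1700, 0.1800], E[r] = 1.1300, γ^t·E[r] = 0.791000, running G = 1.291000
t=2: π = [0.2830, 0.1610, 0.2030, 0.1830, 0.1700], E[r] = 1.2690, γ^t·E[r] = 0.621810, running G = 1.912810
t=3: π = [0.2817, 0.1649, 0.2033, 0.1817, 0.1684], E[r] = 1.2521, γ^t·E[r] = 0.429470, running G = 2.342280
t=4: π = [0.2818, 0.1645, 0.2035, 0.1818, 0.1683], E[r] = 1.2538, γ^t·E[r] = 0.301035, running G = 2.643315

G = 2.6433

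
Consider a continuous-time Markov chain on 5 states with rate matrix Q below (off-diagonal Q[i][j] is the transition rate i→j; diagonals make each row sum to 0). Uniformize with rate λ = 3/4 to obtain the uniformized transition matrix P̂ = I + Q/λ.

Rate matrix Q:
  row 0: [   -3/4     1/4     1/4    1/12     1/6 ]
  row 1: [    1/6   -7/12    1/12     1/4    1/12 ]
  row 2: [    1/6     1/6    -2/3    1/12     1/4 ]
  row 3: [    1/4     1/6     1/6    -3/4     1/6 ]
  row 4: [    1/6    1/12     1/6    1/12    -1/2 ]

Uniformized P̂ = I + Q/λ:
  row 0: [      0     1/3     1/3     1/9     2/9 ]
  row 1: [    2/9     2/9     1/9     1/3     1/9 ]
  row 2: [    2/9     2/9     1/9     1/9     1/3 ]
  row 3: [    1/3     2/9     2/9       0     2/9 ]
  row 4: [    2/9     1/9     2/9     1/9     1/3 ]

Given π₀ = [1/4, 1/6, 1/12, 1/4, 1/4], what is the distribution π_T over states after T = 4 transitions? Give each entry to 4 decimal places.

π = [0.1946, 0.2165, 0.1980, 0.1432, 0.2477]

t=0: π = [0.2500, 0.1667, 0.0833, 0.2500, 0.2500]
t=1: π = [0.1944, 0.2222, 0.2222, 0.1204, 0.2407]
t=2: π = [0.1924, 0.2171, 0.1944, 0.1471, 0.2490]
t=3: π = [0.1958, 0.2159, 0.1979, 0.1430, 0.2474]
t=4: π = [0.1946, 0.2165, 0.1980, 0.1432, 0.2477]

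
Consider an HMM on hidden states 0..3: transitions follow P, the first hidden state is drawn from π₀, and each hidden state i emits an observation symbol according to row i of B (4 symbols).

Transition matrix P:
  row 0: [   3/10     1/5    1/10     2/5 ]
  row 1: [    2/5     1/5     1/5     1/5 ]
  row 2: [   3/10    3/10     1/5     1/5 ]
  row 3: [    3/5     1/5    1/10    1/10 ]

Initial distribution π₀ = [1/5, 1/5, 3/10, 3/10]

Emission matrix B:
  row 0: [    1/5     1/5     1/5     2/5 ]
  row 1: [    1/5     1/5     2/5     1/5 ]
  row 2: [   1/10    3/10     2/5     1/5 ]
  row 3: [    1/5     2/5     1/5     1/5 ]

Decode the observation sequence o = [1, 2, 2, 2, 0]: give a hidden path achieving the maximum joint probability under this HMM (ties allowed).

path = [3, 0, 3, 0, 3]

t=0: δ = [4.000e-02, 4.000e-02, 9.000e-02, 1.200e-01]  (obs o_0=1)
t=1: δ = [1.440e-02, 1.080e-02, 7.200e-03, 3.600e-03]  ψ = [3, 2, 2, 2]  (obs o_1=2)
t=2: δ = [8.640e-04, 1.152e-03, 8.640e-04, 1.152e-03]  ψ = [0, 0, 1, 0]  (obs o_2=2)
t=3: δ = [1.382e-04, 1.037e-04, 9.216e-05, 6.912e-05]  ψ = [3, 2, 1, 0]  (obs o_3=2)
t=4: δ = [8.294e-06, 5.530e-06, 2.074e-06, 1.106e-05]  ψ = [0, 0, 1, 0]  (obs o_4=0)
backtrack: best end state = 3; path = [3, 0, 3, 0, 3]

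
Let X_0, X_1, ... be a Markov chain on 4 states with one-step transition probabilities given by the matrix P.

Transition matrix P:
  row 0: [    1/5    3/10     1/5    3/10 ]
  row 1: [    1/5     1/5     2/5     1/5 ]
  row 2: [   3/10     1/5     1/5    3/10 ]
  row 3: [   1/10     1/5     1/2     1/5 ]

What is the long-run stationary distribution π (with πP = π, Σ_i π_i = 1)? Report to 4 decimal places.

π = [0.2067, 0.2207, 0.3199, 0.2527]

Balance equations π_j = Σ_i π_i·P[i][j]:
  π_0 = 1/5·π_0 + 1/5·π_1 + 3/10·π_2 + 1/10·π_3
  π_1 = 3/10·π_0 + 1/5·π_1 + 1/5·π_2 + 1/5·π_3
  π_2 = 1/5·π_0 + 2/5·π_1 + 1/5·π_2 + 1/2·π_3
  normalize: π_0 + π_1 + π_2 + π_3 = 1
Solving the linear system gives exactly π = [252/1219, 269/1219, 390/1219, 308/1219].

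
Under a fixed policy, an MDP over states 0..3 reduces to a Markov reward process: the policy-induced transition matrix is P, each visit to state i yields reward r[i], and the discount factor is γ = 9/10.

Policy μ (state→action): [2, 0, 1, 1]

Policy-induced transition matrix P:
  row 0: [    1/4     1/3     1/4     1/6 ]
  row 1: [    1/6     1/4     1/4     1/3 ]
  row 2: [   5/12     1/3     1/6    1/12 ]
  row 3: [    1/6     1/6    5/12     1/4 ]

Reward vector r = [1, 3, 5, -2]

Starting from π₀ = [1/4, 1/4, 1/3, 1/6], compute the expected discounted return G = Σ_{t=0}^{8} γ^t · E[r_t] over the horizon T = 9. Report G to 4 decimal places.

t=0: π = [0.2500, 0.2500, 0.3333, 0.1667], E[r] = 2.3333, γ^t·E[r] = 2.333333, running G = 2.333333
t=1: π = [0.2708, 0.2847, 0.2500, 0.1944], E[r] = 1.9861, γ^t·E[r] = 1.787500, running G = 4.120833
t=2: π = [0.2517, 0.2772, 0.2616, 0.2095], E[r] = 1.9722, γ^t·E[r] = 1.597500, running G = 5.718333
t=3: π = [0.2530, 0.2753, 0.2631, 0.2085], E[r] = 1.9775, γ^t·E[r] = 1.441617, running G = 7.159951
t=4: π = [0.2535, 0.2756, 0.2628, 0.2080], E[r] = 1.9786, γ^t·E[r] = 1.298141, running G = 8.458092
t=5: π = [0.2535, 0.2757, 0.2628, 0.2080], E[r] = 1.9783, γ^t·E[r] = 1.168190, running G = 9.626282
t=6: π = [0.2535, 0.2757, 0.2628, 0.2081], E[r] = 1.9783, γ^t·E[r] = 1.051354, running G = 10.677636
t=7: π = [0.2535, 0.2757, 0.2628, 0.2081], E[r] = 1.9783, γ^t·E[r] = 0.946222, running G = 11.623859
t=8: π = [0.2535, 0.2757, 0.2628, 0.2081], E[r] = 1.9783, γ^t·E[r] = 0.851601, running G = 12.475459

G = 12.4755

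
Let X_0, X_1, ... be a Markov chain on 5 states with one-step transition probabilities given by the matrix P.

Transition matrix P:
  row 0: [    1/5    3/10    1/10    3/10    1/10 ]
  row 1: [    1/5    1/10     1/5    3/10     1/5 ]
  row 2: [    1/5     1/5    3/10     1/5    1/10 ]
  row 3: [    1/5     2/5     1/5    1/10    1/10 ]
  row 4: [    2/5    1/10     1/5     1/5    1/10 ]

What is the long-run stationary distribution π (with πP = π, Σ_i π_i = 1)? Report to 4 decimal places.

π = [0.2246, 0.2316, 0.1973, 0.2233, 0.1232]

Balance equations π_j = Σ_i π_i·P[i][j]:
  π_0 = 1/5·π_0 + 1/5·π_1 + 1/5·π_2 + 1/5·π_3 + 2/5·π_4
  π_1 = 3/10·π_0 + 1/10·π_1 + 1/5·π_2 + 2/5·π_3 + 1/10·π_4
  π_2 = 1/10·π_0 + 1/5·π_1 + 3/10·π_2 + 1/5·π_3 + 1/5·π_4
  π_3 = 3/10·π_0 + 3/10·π_1 + 1/5·π_2 + 1/10·π_3 + 1/5·π_4
  normalize: π_0 + π_1 + π_2 + π_3 + π_4 = 1
Solving the linear system gives exactly π = [673/2996, 347/1498, 591/2996, 669/2996, 369/2996].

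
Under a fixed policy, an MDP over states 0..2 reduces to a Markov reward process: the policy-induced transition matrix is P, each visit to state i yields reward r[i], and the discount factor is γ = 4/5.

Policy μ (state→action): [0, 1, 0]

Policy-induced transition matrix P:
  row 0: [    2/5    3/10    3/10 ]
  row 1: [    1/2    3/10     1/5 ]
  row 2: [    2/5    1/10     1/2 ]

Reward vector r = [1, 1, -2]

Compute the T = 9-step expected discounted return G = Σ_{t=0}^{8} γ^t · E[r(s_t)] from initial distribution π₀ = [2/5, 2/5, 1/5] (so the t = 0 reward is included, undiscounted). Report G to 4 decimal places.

t=0: π = [0.4000, 0.4000, 0.2000], E[r] = 0.4000, γ^t·E[r] = 0.400000, running G = 0.400000
t=1: π = [0.4400, 0.2600, 0.3000], E[r] = 0.1000, γ^t·E[r] = 0.080000, running G = 0.480000
t=2: π = [0.4260, 0.2400, 0.3340], E[r] = -0.0020, γ^t·E[r] = -0.001280, running G = 0.478720
t=3: π = [0.4240, 0.2332, 0.3428], E[r] = -0.0284, γ^t·E[r] = -0.014541, running G = 0.464179
t=4: π = [0.4233, 0.2314, 0.3452], E[r] = -0.0357, γ^t·E[r] = -0.014631, running G = 0.449548
t=5: π = [0.4231, 0.2310, 0.3459], E[r] = -0.0377, γ^t·E[r] = -0.012357, running G = 0.437191
t=6: π = [0.4231, 0.2308, 0.3461], E[r] = -0.0383, γ^t·E[r] = -0.010029, running G = 0.427162
t=7: π = [0.4231, 0.2308, 0.3461], E[r] = -0.0384, γ^t·E[r] = -0.008054, running G = 0.419108
t=8: π = [0.4231, 0.2308, 0.3461], E[r] = -0.0384, γ^t·E[r] = -0.006450, running G = 0.412658

G = 0.4127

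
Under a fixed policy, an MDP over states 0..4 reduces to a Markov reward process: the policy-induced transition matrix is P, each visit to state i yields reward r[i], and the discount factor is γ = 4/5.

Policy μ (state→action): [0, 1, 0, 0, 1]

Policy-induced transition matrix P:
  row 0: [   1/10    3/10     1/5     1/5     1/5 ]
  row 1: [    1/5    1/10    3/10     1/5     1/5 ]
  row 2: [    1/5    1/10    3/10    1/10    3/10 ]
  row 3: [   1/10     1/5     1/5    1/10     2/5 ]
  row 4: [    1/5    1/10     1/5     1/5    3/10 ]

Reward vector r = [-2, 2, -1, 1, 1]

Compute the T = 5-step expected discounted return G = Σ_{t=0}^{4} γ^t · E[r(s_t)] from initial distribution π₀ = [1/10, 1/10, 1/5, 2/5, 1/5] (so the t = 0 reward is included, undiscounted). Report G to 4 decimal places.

G = 0.8565

t=0: π = [0.1000, 0.1000, 0.2000, 0.4000, 0.2000], E[r] = 0.4000, γ^t·E[r] = 0.400000, running G = 0.400000
t=1: π = [0.1500, 0.1600, 0.2300, 0.1400, 0.3200], E[r] = 0.2500, γ^t·E[r] = 0.200000, running G = 0.600000
t=2: π = [0.1710, 0.1440, 0.2390, 0.1630, 0.2830], E[r] = 0.1530, γ^t·E[r] = 0.097920, running G = 0.697920
t=3: π = [0.1666, 0.1505, 0.2383, 0.1598, 0.2848], E[r] = 0.1741, γ^t·E[r] = 0.089139, running G = 0.787059
t=4: π = [0.1674, 0.1493, 0.2389, 0.1602, 0.2843], E[r] = 0.1695, γ^t·E[r] = 0.069411, running G = 0.856470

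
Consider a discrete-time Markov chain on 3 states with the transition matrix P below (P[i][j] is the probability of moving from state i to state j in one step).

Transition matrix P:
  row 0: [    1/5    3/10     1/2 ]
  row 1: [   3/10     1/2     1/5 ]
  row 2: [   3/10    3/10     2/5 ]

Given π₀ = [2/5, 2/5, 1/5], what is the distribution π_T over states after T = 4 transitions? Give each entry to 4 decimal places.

t=0: π = [0.4000, 0.4000, 0.2000]
t=1: π = [0.2600, 0.3800, 0.3600]
t=2: π = [0.2740, 0.3760, 0.3500]
t=3: π = [0.2726, 0.3752, 0.3522]
t=4: π = [0.2727, 0.3750, 0.3522]

π = [0.2727, 0.3750, 0.3522]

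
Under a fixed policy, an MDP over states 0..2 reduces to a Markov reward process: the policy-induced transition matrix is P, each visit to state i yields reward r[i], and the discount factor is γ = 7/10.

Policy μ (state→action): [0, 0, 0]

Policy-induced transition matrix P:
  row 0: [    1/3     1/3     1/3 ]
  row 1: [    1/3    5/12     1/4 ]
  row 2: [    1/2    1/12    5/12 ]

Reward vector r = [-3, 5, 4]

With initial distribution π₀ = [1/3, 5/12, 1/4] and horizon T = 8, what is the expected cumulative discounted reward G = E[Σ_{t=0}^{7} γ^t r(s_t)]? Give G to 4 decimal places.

G = 5.5004

t=0: π = [0.3333, 0.4167, 0.2500], E[r] = 2.0833, γ^t·E[r] = 2.083333, running G = 2.083333
t=1: π = [0.3750, 0.3056, 0.3194], E[r] = 1.6806, γ^t·E[r] = 1.176389, running G = 3.259722
t=2: π = [0.3866, 0.2789, 0.3345], E[r] = 1.5729, γ^t·E[r] = 0.770729, running G = 4.030451
t=3: π = [0.3891, 0.2730, 0.3380], E[r] = 1.5494, γ^t·E[r] = 0.531438, running G = 4.561890
t=4: π = [0.3897, 0.2716, 0.3388], E[r] = 1.5440, γ^t·E[r] = 0.370706, running G = 4.932596
t=5: π = [0.3898, 0.2713, 0.3389], E[r] = 1.5427, γ^t·E[r] = 0.259288, running G = 5.191883
t=6: π = [0.3898, 0.2712, 0.3390], E[r] = 1.5425, γ^t·E[r] = 0.181468, running G = 5.373352
t=7: π = [0.3898, 0.2712, 0.3390], E[r] = 1.5424, γ^t·E[r] = 0.127023, running G = 5.500374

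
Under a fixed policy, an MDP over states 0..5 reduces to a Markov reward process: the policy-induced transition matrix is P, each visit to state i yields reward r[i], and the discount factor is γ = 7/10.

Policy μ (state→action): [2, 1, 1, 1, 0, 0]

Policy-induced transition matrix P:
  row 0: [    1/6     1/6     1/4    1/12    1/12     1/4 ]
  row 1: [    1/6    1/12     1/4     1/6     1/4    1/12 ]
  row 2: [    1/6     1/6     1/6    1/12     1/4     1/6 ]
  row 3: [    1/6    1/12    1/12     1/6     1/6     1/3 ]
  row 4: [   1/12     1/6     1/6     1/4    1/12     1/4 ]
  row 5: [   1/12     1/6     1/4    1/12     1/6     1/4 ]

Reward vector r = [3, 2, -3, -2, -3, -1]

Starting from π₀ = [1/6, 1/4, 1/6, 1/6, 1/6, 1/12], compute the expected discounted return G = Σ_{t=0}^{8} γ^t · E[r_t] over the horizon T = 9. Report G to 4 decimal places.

G = -2.3942

t=0: π = [0.1667, 0.2500, 0.1667, 0.1667, 0.1667, 0.0833], E[r] = -0.4167, γ^t·E[r] = -0.416667, running G = -0.416667
t=1: π = [0.1458, 0.1319, 0.1944, 0.1458, 0.1736, 0.2083], E[r] = -0.9028, γ^t·E[r] = -0.631944, running G = -1.048611
t=2: π = [0.1348, 0.1435, 0.1950, 0.1354, 0.1672, 0.2240], E[r] = -0.8900, γ^t·E[r] = -0.436123, running G = -1.484734
t=3: π = [0.1341, 0.1434, 0.1972, 0.1345, 0.1697, 0.2211], E[r] = -0.9018, γ^t·E[r] = -0.309322, running G = -1.794056
t=4: π = [0.1341, 0.1435, 0.1970, 0.1348, 0.1697, 0.2209], E[r] = -0.9014, γ^t·E[r] = -0.216415, running G = -2.010471
t=5: π = [0.1341, 0.1435, 0.1970, 0.1348, 0.1697, 0.2209], E[r] = -0.9013, γ^t·E[r] = -0.151484, running G = -2.161955
t=6: π = [0.1341, 0.1435, 0.1970, 0.1348, 0.1697, 0.2209], E[r] = -0.9013, γ^t·E[r] = -0.106038, running G = -2.267993
t=7: π = [0.1341, 0.1435, 0.1970, 0.1348, 0.1697, 0.2209], E[r] = -0.9013, γ^t·E[r] = -0.074227, running G = -2.342220
t=8: π = [0.1341, 0.1435, 0.1970, 0.1348, 0.1697, 0.2209], E[r] = -0.9013, γ^t·E[r] = -0.051959, running G = -2.394178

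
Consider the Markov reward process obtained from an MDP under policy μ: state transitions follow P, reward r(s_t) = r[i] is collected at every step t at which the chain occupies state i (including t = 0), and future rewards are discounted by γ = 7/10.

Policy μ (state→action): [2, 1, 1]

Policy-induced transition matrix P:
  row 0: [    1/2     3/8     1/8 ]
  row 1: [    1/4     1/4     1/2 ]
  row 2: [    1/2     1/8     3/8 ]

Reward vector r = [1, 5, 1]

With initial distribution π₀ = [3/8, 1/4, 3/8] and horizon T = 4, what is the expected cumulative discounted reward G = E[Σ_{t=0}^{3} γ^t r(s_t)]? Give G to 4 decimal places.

G = 5.1207

t=0: π = [0.3750, 0.2500, 0.3750], E[r] = 2.0000, γ^t·E[r] = 2.000000, running G = 2.000000
t=1: π = [0.4375, 0.2500, 0.3125], E[r] = 2.0000, γ^t·E[r] = 1.400000, running G = 3.400000
t=2: π = [0.4375, 0.2656, 0.2969], E[r] = 2.0625, γ^t·E[r] = 1.010625, running G = 4.410625
t=3: π = [0.4336, 0.2676, 0.2988], E[r] = 2.0703, γ^t·E[r] = 0.710117, running G = 5.120742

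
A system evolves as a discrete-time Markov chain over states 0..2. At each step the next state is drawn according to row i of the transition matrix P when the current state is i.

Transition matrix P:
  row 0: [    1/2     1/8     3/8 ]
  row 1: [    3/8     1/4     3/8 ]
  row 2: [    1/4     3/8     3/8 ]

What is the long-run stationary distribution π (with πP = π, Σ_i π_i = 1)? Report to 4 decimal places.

Balance equations π_j = Σ_i π_i·P[i][j]:
  π_0 = 1/2·π_0 + 3/8·π_1 + 1/4·π_2
  π_1 = 1/8·π_0 + 1/4·π_1 + 3/8·π_2
  normalize: π_0 + π_1 + π_2 = 1
Solving the linear system gives exactly π = [3/8, 1/4, 3/8].

π = [0.3750, 0.2500, 0.3750]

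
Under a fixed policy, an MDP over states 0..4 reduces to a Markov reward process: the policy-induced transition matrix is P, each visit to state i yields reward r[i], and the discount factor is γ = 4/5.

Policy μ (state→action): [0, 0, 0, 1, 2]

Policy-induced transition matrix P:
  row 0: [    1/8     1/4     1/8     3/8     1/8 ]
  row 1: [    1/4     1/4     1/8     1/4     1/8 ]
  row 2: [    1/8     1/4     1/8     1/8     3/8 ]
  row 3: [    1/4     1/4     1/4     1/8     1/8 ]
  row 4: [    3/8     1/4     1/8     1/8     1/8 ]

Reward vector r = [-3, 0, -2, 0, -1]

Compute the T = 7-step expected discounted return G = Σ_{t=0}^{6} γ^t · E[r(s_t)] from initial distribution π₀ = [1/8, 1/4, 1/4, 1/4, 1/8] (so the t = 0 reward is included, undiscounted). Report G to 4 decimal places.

G = -4.3722

t=0: π = [0.1250, 0.2500, 0.2500, 0.2500, 0.1250], E[r] = -1.0000, γ^t·E[r] = -1.000000, running G = -1.000000
t=1: π = [0.2188, 0.2500, 0.1563, 0.1875, 0.1875], E[r] = -1.1563, γ^t·E[r] = -0.925000, running G = -1.925000
t=2: π = [0.2266, 0.2500, 0.1484, 0.2109, 0.1641], E[r] = -1.1406, γ^t·E[r] = -0.730000, running G = -2.655000
t=3: π = [0.2236, 0.2500, 0.1514, 0.2129, 0.1621], E[r] = -1.1357, γ^t·E[r] = -0.581500, running G = -3.236500
t=4: π = [0.2234, 0.2500, 0.1516, 0.2122, 0.1628], E[r] = -1.1362, γ^t·E[r] = -0.465400, running G = -3.701900
t=5: π = [0.2235, 0.2500, 0.1515, 0.2121, 0.1629], E[r] = -1.1364, γ^t·E[r] = -0.372370, running G = -4.074270
t=6: π = [0.2235, 0.2500, 0.1515, 0.2121, 0.1629], E[r] = -1.1364, γ^t·E[r] = -0.297892, running G = -4.372162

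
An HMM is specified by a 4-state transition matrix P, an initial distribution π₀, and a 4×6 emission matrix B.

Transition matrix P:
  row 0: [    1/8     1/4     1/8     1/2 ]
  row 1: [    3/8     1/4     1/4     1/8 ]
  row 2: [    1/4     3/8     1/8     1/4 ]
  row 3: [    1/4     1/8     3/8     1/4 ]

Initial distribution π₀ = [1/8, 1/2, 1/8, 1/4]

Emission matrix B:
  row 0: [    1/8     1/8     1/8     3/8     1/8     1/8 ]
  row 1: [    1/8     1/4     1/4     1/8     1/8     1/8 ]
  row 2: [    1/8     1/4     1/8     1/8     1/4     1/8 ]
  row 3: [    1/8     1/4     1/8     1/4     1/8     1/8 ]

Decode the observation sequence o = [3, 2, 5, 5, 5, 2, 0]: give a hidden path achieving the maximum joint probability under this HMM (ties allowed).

path = [1, 1, 0, 3, 2, 1, 0]

t=0: δ = [4.688e-02, 6.250e-02, 1.562e-02, 6.250e-02]  (obs o_0=3)
t=1: δ = [2.930e-03, 3.906e-03, 2.930e-03, 2.930e-03]  ψ = [1, 1, 3, 0]  (obs o_1=2)
t=2: δ = [1.831e-04, 1.373e-04, 1.373e-04, 1.831e-04]  ψ = [1, 2, 3, 0]  (obs o_2=5)
t=3: δ = [6.437e-06, 6.437e-06, 8.583e-06, 1.144e-05]  ψ = [1, 2, 3, 0]  (obs o_3=5)
t=4: δ = [3.576e-07, 4.023e-07, 5.364e-07, 4.023e-07]  ψ = [3, 2, 3, 0]  (obs o_4=5)
t=5: δ = [1.886e-08, 5.029e-08, 1.886e-08, 2.235e-08]  ψ = [1, 2, 3, 0]  (obs o_5=2)
t=6: δ = [2.357e-09, 1.572e-09, 1.572e-09, 1.179e-09]  ψ = [1, 1, 1, 0]  (obs o_6=0)
backtrack: best end state = 0; path = [1, 1, 0, 3, 2, 1, 0]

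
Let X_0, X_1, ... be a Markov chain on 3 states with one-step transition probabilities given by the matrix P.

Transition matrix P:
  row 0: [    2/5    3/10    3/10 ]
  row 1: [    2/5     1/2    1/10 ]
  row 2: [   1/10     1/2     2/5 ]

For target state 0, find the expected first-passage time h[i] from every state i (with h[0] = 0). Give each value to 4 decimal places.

h = [0.0000, 2.8000, 4.0000]

First-step conditioning: h[0] = 0; for i ≠ 0, h[i] = 1 + Σ_k P[i][k]·h[k].
  h[1] = 1 + 1/2·h[1] + 1/10·h[2]
  h[2] = 1 + 1/2·h[1] + 2/5·h[2]
Solving the 2×2 linear system over states ≠ 0 gives exactly h = [0, 14/5, 4] (h[0] = 0 is the target).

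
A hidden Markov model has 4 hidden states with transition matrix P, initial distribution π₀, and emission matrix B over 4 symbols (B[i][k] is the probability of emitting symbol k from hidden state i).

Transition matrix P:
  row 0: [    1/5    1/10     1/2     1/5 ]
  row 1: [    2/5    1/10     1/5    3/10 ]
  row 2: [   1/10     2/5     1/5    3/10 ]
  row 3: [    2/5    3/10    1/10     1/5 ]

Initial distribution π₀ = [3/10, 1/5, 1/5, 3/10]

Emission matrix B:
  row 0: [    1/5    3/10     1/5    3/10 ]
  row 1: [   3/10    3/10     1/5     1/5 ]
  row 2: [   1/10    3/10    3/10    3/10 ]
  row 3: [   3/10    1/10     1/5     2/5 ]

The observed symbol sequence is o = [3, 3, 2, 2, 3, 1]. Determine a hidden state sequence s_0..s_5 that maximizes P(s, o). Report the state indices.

t=0: δ = [9.000e-02, 4.000e-02, 6.000e-02, 1.200e-01]  (obs o_0=3)
t=1: δ = [1.440e-02, 7.200e-03, 1.350e-02, 9.600e-03]  ψ = [3, 3, 0, 3]  (obs o_1=3)
t=2: δ = [7.680e-04, 1.080e-03, 2.160e-03, 8.100e-04]  ψ = [3, 2, 0, 2]  (obs o_2=2)
t=3: δ = [8.640e-05, 1.728e-04, 1.296e-04, 1.296e-04]  ψ = [1, 2, 2, 2]  (obs o_3=2)
t=4: δ = [2.074e-05, 1.037e-05, 1.296e-05, 2.074e-05]  ψ = [1, 2, 0, 1]  (obs o_4=3)
t=5: δ = [2.488e-06, 1.866e-06, 3.110e-06, 4.147e-07]  ψ = [3, 3, 0, 0]  (obs o_5=1)
backtrack: best end state = 2; path = [3, 0, 2, 1, 0, 2]

path = [3, 0, 2, 1, 0, 2]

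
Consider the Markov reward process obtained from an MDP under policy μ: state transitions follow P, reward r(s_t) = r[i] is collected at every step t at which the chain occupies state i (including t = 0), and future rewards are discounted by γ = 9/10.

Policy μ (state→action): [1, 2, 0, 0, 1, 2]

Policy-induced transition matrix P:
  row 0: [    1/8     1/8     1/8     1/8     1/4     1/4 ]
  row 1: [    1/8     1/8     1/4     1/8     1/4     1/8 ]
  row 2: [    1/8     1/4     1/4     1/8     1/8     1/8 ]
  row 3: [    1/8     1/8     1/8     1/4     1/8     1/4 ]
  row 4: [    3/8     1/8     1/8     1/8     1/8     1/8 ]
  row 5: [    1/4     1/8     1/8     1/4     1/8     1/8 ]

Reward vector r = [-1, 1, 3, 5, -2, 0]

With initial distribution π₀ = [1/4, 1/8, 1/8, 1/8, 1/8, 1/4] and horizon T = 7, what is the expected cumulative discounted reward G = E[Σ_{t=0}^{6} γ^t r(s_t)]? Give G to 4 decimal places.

G = 4.6203

t=0: π = [0.2500, 0.1250, 0.1250, 0.1250, 0.1250, 0.2500], E[r] = 0.6250, γ^t·E[r] = 0.625000, running G = 0.625000
t=1: π = [0.1875, 0.1406, 0.1563, 0.1719, 0.1719, 0.1719], E[r] = 0.9375, γ^t·E[r] = 0.843750, running G = 1.468750
t=2: π = [0.1895, 0.1445, 0.1621, 0.1680, 0.1660, 0.1699], E[r] = 0.9492, γ^t·E[r] = 0.768867, running G = 2.237617
t=3: π = [0.1877, 0.1453, 0.1633, 0.1672, 0.1667, 0.1697], E[r] = 0.9502, γ^t·E[r] = 0.692692, running G = 2.930310
t=4: π = [0.1879, 0.1454, 0.1636, 0.1671, 0.1666, 0.1694], E[r] = 0.9506, γ^t·E[r] = 0.623663, running G = 3.553973
t=5: π = [0.1878, 0.1454, 0.1636, 0.1671, 0.1667, 0.1694], E[r] = 0.9505, γ^t·E[r] = 0.561241, running G = 4.115214
t=6: π = [0.1878, 0.1455, 0.1636, 0.1671, 0.1667, 0.1694], E[r] = 0.9505, γ^t·E[r] = 0.505119, running G = 4.620333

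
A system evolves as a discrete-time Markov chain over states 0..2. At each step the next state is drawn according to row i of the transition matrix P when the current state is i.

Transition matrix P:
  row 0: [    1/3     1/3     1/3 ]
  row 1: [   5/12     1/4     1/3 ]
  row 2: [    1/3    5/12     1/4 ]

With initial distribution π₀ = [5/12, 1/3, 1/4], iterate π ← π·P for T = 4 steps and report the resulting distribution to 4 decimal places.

t=0: π = [0.4167, 0.3333, 0.2500]
t=1: π = [0.3611, 0.3264, 0.3125]
t=2: π = [0.3605, 0.3322, 0.3073]
t=3: π = [0.3610, 0.3313, 0.3077]
t=4: π = [0.3609, 0.3314, 0.3077]

π = [0.3609, 0.3314, 0.3077]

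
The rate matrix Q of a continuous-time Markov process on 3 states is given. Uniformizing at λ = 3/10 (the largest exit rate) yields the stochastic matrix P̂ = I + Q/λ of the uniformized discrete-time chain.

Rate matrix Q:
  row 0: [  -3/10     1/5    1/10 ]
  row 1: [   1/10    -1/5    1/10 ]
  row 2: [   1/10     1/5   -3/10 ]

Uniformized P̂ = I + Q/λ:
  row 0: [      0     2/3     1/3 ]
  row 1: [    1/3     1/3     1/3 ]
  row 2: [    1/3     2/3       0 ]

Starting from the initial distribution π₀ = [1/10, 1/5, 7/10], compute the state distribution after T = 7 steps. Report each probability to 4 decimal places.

π = [0.2501, 0.5001, 0.2498]

t=0: π = [0.1000, 0.2000, 0.7000]
t=1: π = [0.3000, 0.6000, 0.1000]
t=2: π = [0.2333, 0.4667, 0.3000]
t=3: π = [0.2556, 0.5111, 0.2333]
t=4: π = [0.2481, 0.4963, 0.2556]
t=5: π = [0.2506, 0.5012, 0.2481]
t=6: π = [0.2498, 0.4996, 0.2506]
t=7: π = [0.2501, 0.5001, 0.2498]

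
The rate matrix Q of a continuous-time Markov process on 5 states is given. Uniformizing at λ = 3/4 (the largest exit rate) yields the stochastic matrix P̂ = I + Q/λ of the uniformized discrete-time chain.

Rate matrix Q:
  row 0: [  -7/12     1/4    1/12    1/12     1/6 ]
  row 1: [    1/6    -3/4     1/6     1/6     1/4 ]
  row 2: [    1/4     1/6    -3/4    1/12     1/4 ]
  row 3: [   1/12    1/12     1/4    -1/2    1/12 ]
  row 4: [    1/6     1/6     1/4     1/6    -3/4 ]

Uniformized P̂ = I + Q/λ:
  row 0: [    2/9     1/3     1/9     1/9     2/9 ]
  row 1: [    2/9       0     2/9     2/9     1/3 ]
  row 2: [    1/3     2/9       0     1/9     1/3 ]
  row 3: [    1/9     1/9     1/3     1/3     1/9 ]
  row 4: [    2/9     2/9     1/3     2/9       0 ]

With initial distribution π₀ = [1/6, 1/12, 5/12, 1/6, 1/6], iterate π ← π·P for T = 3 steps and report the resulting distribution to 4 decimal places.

t=0: π = [0.1667, 0.0833, 0.4167, 0.1667, 0.1667]
t=1: π = [0.2500, 0.2037, 0.1481, 0.1759, 0.2222]
t=2: π = [0.2191, 0.1852, 0.2058, 0.1975, 0.1924]
t=3: π = [0.2231, 0.1835, 0.1955, 0.1970, 0.2010]

π = [0.2231, 0.1835, 0.1955, 0.1970, 0.2010]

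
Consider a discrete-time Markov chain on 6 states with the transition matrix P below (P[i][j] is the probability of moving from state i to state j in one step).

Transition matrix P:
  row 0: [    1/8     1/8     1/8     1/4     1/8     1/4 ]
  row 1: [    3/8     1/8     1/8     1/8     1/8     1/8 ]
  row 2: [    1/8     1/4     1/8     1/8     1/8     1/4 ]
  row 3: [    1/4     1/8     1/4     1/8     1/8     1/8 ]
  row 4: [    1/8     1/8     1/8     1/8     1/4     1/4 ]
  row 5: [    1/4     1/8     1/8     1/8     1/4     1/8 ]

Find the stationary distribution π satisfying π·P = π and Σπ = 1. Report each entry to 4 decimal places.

Balance equations π_j = Σ_i π_i·P[i][j]:
  π_0 = 1/8·π_0 + 3/8·π_1 + 1/8·π_2 + 1/4·π_3 + 1/8·π_4 + 1/4·π_5
  π_1 = 1/8·π_0 + 1/8·π_1 + 1/4·π_2 + 1/8·π_3 + 1/8·π_4 + 1/8·π_5
  π_2 = 1/8·π_0 + 1/8·π_1 + 1/8·π_2 + 1/4·π_3 + 1/8·π_4 + 1/8·π_5
  π_3 = 1/4·π_0 + 1/8·π_1 + 1/8·π_2 + 1/8·π_3 + 1/8·π_4 + 1/8·π_5
  π_4 = 1/8·π_0 + 1/8·π_1 + 1/8·π_2 + 1/8·π_3 + 1/4·π_4 + 1/4·π_5
  normalize: π_0 + π_1 + π_2 + π_3 + π_4 + π_5 = 1
Solving the linear system gives exactly π = [1477/7267, 1039/7267, 1045/7267, 1093/7267, 95/559, 106/559].

π = [0.2032, 0.1430, 0.1438, 0.1504, 0.1699, 0.1896]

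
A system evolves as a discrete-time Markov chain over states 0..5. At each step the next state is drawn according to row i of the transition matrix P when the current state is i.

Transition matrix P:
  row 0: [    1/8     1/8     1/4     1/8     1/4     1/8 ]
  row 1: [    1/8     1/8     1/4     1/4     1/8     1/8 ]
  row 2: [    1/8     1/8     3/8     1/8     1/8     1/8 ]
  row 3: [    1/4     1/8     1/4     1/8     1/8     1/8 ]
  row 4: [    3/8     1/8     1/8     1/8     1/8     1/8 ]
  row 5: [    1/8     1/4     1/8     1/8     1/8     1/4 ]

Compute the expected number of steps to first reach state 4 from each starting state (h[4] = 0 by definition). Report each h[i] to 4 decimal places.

h = [6.1250, 6.9863, 7.0000, 6.8906, 0.0000, 6.9980]

First-step conditioning: h[4] = 0; for i ≠ 4, h[i] = 1 + Σ_k P[i][k]·h[k].
  h[0] = 1 + 1/8·h[0] + 1/8·h[1] + 1/4·h[2] + 1/8·h[3] + 1/8·h[5]
  h[1] = 1 + 1/8·h[0] + 1/8·h[1] + 1/4·h[2] + 1/4·h[3] + 1/8·h[5]
  h[2] = 1 + 1/8·h[0] + 1/8·h[1] + 3/8·h[2] + 1/8·h[3] + 1/8·h[5]
  h[3] = 1 + 1/4·h[0] + 1/8·h[1] + 1/4·h[2] + 1/8·h[3] + 1/8·h[5]
  h[5] = 1 + 1/8·h[0] + 1/4·h[1] + 1/8·h[2] + 1/8·h[3] + 1/4·h[5]
Solving the 5×5 linear system over states ≠ 4 gives exactly h = [49/8, 3577/512, 7, 441/64, 0, 3583/512] (h[4] = 0 is the target).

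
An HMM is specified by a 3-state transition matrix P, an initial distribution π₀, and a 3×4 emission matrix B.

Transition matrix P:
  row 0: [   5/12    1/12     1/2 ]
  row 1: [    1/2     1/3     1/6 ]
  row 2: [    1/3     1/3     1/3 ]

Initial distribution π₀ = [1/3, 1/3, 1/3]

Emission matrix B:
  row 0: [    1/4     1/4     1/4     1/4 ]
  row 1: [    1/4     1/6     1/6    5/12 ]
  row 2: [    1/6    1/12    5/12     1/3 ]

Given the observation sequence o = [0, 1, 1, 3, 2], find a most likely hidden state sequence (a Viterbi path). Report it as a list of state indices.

t=0: δ = [8.333e-02, 8.333e-02, 5.556e-02]  (obs o_0=0)
t=1: δ = [1.042e-02, 4.630e-03, 3.472e-03]  ψ = [1, 1, 0]  (obs o_1=1)
t=2: δ = [1.085e-03, 2.572e-04, 4.340e-04]  ψ = [0, 1, 0]  (obs o_2=1)
t=3: δ = [1.130e-04, 6.028e-05, 1.808e-04]  ψ = [0, 2, 0]  (obs o_3=3)
t=4: δ = [1.507e-05, 1.005e-05, 2.512e-05]  ψ = [2, 2, 2]  (obs o_4=2)
backtrack: best end state = 2; path = [1, 0, 0, 2, 2]

path = [1, 0, 0, 2, 2]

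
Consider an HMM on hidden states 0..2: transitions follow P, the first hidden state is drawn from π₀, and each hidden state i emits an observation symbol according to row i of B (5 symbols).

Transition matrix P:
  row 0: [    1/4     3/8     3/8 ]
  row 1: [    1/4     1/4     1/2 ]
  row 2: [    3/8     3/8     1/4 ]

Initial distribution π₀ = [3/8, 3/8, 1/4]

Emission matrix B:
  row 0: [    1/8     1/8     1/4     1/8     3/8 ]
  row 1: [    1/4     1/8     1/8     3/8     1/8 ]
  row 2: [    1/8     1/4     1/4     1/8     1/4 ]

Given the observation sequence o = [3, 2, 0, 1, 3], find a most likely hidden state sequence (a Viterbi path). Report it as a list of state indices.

t=0: δ = [4.688e-02, 1.406e-01, 3.125e-02]  (obs o_0=3)
t=1: δ = [8.789e-03, 4.395e-03, 1.758e-02]  ψ = [1, 1, 1]  (obs o_1=2)
t=2: δ = [8.240e-04, 1.648e-03, 5.493e-04]  ψ = [2, 2, 2]  (obs o_2=0)
t=3: δ = [5.150e-05, 5.150e-05, 2.060e-04]  ψ = [1, 1, 1]  (obs o_3=1)
t=4: δ = [9.656e-06, 2.897e-05, 6.437e-06]  ψ = [2, 2, 2]  (obs o_4=3)
backtrack: best end state = 1; path = [1, 2, 1, 2, 1]

path = [1, 2, 1, 2, 1]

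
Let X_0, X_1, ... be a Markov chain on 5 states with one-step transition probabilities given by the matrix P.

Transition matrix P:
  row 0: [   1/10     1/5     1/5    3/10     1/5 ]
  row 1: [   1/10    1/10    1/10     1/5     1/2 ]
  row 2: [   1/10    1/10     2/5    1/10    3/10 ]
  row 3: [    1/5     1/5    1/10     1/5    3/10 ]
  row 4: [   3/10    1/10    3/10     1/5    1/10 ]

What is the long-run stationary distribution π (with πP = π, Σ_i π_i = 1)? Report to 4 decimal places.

Balance equations π_j = Σ_i π_i·P[i][j]:
  π_0 = 1/10·π_0 + 1/10·π_1 + 1/10·π_2 + 1/5·π_3 + 3/10·π_4
  π_1 = 1/5·π_0 + 1/10·π_1 + 1/10·π_2 + 1/5·π_3 + 1/10·π_4
  π_2 = 1/5·π_0 + 1/10·π_1 + 2/5·π_2 + 1/10·π_3 + 3/10·π_4
  π_3 = 3/10·π_0 + 1/5·π_1 + 1/10·π_2 + 1/5·π_3 + 1/5·π_4
  normalize: π_0 + π_1 + π_2 + π_3 + π_4 = 1
Solving the linear system gives exactly π = [902/5275, 1439/10550, 1272/5275, 1018/5275, 2727/10550].

π = [0.1710, 0.1364, 0.2411, 0.1930, 0.2585]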